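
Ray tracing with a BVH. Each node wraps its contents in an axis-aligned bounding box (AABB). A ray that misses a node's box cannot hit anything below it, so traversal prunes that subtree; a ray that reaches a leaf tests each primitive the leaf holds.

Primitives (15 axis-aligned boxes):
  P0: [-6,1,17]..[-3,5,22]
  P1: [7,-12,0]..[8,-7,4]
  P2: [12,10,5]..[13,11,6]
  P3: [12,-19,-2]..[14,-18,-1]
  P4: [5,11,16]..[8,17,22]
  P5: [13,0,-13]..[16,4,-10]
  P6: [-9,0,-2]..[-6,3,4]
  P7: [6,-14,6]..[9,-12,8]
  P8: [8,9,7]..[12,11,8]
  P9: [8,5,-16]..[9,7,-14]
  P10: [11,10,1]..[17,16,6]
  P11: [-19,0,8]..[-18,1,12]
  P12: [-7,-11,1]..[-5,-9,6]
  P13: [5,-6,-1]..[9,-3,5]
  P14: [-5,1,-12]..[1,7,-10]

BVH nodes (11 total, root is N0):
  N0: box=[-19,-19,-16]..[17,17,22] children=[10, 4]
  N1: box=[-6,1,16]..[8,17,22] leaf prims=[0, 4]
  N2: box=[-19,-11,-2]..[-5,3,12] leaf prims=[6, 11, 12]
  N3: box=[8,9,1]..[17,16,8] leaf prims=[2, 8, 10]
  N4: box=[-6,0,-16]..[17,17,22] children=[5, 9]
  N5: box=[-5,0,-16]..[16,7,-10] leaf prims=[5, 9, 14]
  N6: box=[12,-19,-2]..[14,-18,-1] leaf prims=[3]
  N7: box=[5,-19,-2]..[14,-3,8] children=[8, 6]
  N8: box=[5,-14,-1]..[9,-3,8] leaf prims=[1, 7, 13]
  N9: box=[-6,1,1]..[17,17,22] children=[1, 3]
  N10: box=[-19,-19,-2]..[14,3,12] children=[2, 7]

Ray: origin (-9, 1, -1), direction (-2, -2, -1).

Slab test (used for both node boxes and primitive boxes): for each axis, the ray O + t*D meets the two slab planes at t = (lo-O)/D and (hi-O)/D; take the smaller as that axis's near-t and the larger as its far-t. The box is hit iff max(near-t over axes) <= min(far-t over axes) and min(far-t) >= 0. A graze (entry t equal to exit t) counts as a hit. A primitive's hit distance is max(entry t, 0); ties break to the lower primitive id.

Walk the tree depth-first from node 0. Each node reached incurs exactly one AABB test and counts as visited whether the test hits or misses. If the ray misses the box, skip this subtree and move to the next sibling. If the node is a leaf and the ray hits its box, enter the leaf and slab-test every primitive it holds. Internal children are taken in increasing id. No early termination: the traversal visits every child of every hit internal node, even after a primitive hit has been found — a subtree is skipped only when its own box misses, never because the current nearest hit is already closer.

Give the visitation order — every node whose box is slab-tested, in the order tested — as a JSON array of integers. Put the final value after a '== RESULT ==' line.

Traverse from the root:
N0 x:[-13,5] y:[-8,10] z:[-23,15] -> hit [-8,5], descend [4, 10]
  N4 x:[-13,-3/2] y:[-8,1/2] z:[-23,15] -> miss, prune
  N10 x:[-23/2,5] y:[-1,10] z:[-13,1] -> hit [-1,1], descend [2, 7]
    N2 x:[-2,5] y:[-1,6] z:[-13,1] -> hit [-1,1] leaf, test {P6@t=0, P11(miss), P12(miss)}
    N7 x:[-23/2,-7] y:[2,10] z:[-9,1] -> miss, prune

order=[0, 4, 10, 2, 7]  |boxes|=5  |leaves|=1  hit=P6

== RESULT ==
[0, 4, 10, 2, 7]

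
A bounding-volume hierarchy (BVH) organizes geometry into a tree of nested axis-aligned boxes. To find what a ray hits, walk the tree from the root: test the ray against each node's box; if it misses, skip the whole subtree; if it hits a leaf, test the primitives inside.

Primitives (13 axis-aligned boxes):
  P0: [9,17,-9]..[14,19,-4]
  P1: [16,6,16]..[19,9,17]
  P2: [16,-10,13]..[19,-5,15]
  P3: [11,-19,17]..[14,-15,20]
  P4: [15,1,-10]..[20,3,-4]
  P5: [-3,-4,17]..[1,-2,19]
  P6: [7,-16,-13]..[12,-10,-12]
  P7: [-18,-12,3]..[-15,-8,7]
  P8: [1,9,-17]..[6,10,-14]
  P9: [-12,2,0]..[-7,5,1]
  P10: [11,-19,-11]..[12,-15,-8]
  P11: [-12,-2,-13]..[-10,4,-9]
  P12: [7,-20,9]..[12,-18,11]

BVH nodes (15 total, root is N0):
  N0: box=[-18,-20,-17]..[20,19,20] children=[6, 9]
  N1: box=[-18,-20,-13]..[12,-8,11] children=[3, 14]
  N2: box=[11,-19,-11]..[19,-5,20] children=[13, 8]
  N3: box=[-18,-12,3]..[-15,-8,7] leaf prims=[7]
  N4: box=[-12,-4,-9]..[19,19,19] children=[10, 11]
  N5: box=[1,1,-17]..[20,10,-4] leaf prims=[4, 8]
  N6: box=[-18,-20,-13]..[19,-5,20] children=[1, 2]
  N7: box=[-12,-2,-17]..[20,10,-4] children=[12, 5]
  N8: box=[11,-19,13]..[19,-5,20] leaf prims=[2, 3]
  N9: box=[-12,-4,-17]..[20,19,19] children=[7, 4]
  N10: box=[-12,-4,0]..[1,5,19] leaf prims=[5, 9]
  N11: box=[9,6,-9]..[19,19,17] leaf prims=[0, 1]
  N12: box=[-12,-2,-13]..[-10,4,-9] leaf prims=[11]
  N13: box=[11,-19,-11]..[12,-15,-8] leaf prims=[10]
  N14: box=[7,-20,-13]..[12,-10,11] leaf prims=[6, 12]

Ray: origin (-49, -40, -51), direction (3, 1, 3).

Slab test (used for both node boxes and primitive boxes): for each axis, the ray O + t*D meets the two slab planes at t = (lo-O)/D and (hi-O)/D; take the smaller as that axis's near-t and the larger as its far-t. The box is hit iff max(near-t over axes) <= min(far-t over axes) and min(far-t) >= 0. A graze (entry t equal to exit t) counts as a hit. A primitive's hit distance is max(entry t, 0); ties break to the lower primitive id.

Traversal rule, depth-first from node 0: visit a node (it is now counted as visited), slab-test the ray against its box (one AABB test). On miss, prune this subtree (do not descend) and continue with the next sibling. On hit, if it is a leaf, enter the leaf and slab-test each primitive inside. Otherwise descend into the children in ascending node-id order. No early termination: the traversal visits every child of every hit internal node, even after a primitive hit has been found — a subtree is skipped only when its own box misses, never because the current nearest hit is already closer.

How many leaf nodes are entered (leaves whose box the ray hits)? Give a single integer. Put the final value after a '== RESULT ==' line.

Trace the traversal:
N0 x:[31/3,23] y:[20,59] z:[34/3,71/3] -> hit [20,23], descend [6, 9]
  N6 x:[31/3,68/3] y:[20,35] z:[38/3,71/3] -> hit [20,68/3], descend [1, 2]
    N1 x:[31/3,61/3] y:[20,32] z:[38/3,62/3] -> hit [20,61/3], descend [3, 14]
      N3 x:[31/3,34/3] y:[28,32] z:[18,58/3] -> miss, prune
      N14 x:[56/3,61/3] y:[20,30] z:[38/3,62/3] -> hit [20,61/3] leaf, test {P6(miss), P12@t=20}
    N2 x:[20,68/3] y:[21,35] z:[40/3,71/3] -> hit [21,68/3], descend [8, 13]
      N8 x:[20,68/3] y:[21,35] z:[64/3,71/3] -> hit [64/3,68/3] leaf, test {P2(miss), P3(miss)}
      N13 x:[20,61/3] y:[21,25] z:[40/3,43/3] -> miss, prune
  N9 x:[37/3,23] y:[36,59] z:[34/3,70/3] -> miss, prune

Visited [0, 6, 1, 3, 14, 2, 8, 13, 9]. Tests: 9 box, 2 leaf. Nearest: P12.

== RESULT ==
2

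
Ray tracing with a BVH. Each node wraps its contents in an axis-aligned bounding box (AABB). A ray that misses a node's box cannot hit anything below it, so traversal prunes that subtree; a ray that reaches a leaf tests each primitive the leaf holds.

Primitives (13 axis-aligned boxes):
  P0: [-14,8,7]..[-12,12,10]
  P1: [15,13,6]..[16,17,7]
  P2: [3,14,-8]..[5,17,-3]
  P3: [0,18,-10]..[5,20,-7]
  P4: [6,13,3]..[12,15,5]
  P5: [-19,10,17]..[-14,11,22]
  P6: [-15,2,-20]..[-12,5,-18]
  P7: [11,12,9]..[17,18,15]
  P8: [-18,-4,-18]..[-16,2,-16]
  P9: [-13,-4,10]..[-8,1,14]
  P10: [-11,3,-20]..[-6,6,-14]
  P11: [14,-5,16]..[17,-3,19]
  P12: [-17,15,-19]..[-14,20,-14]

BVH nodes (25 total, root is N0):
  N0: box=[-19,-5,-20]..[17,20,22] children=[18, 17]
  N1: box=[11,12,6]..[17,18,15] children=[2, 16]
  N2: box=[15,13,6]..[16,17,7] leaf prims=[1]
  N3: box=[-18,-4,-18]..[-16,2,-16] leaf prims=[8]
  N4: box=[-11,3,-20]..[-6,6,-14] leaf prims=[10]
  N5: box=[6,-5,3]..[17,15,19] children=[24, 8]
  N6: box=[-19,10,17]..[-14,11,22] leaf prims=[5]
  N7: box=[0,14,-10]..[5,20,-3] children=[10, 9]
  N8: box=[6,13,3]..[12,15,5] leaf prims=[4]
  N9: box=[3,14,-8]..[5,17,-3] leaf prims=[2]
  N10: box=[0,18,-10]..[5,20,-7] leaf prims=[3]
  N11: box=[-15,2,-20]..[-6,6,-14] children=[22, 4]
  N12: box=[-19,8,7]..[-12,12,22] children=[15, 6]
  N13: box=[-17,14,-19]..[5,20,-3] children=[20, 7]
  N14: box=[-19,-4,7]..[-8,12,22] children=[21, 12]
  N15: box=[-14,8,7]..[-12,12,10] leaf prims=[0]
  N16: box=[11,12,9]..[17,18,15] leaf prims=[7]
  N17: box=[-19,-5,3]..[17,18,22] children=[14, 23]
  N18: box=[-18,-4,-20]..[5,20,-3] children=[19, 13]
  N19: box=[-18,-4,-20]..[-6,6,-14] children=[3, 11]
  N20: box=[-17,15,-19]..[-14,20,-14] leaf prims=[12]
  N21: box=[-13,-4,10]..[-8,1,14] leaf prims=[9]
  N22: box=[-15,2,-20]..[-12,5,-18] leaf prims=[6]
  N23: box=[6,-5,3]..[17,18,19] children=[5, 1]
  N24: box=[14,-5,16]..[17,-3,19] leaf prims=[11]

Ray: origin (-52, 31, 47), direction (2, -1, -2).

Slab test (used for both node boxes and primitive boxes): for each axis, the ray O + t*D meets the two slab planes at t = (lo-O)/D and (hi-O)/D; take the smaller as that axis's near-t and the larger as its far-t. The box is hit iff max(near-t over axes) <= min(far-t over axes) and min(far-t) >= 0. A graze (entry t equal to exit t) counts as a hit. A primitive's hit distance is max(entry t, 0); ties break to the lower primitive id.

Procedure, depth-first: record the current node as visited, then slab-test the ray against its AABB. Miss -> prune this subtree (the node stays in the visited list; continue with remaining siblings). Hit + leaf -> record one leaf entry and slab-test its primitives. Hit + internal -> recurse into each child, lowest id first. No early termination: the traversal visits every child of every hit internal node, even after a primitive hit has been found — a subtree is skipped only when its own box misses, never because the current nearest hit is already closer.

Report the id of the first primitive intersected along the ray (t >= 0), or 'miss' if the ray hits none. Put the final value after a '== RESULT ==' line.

Traverse from the root:
N0 x:[33/2,69/2] y:[11,36] z:[25/2,67/2] -> hit [33/2,67/2], descend [17, 18]
  N17 x:[33/2,69/2] y:[13,36] z:[25/2,22] -> hit [33/2,22], descend [14, 23]
    N14 x:[33/2,22] y:[19,35] z:[25/2,20] -> hit [19,20], descend [12, 21]
      N12 x:[33/2,20] y:[19,23] z:[25/2,20] -> hit [19,20], descend [6, 15]
        N6 x:[33/2,19] y:[20,21] z:[25/2,15] -> miss, prune
        N15 x:[19,20] y:[19,23] z:[37/2,20] -> hit [19,20] leaf, test {P0@t=19}
      N21 x:[39/2,22] y:[30,35] z:[33/2,37/2] -> miss, prune
    N23 x:[29,69/2] y:[13,36] z:[14,22] -> miss, prune
  N18 x:[17,57/2] y:[11,35] z:[25,67/2] -> hit [25,57/2], descend [13, 19]
    N13 x:[35/2,57/2] y:[11,17] z:[25,33] -> miss, prune
    N19 x:[17,23] y:[25,35] z:[61/2,67/2] -> miss, prune

Visited [0, 17, 14, 12, 6, 15, 21, 23, 18, 13, 19]. Tests: 11 box, 1 leaf. Nearest: P0.

== RESULT ==
0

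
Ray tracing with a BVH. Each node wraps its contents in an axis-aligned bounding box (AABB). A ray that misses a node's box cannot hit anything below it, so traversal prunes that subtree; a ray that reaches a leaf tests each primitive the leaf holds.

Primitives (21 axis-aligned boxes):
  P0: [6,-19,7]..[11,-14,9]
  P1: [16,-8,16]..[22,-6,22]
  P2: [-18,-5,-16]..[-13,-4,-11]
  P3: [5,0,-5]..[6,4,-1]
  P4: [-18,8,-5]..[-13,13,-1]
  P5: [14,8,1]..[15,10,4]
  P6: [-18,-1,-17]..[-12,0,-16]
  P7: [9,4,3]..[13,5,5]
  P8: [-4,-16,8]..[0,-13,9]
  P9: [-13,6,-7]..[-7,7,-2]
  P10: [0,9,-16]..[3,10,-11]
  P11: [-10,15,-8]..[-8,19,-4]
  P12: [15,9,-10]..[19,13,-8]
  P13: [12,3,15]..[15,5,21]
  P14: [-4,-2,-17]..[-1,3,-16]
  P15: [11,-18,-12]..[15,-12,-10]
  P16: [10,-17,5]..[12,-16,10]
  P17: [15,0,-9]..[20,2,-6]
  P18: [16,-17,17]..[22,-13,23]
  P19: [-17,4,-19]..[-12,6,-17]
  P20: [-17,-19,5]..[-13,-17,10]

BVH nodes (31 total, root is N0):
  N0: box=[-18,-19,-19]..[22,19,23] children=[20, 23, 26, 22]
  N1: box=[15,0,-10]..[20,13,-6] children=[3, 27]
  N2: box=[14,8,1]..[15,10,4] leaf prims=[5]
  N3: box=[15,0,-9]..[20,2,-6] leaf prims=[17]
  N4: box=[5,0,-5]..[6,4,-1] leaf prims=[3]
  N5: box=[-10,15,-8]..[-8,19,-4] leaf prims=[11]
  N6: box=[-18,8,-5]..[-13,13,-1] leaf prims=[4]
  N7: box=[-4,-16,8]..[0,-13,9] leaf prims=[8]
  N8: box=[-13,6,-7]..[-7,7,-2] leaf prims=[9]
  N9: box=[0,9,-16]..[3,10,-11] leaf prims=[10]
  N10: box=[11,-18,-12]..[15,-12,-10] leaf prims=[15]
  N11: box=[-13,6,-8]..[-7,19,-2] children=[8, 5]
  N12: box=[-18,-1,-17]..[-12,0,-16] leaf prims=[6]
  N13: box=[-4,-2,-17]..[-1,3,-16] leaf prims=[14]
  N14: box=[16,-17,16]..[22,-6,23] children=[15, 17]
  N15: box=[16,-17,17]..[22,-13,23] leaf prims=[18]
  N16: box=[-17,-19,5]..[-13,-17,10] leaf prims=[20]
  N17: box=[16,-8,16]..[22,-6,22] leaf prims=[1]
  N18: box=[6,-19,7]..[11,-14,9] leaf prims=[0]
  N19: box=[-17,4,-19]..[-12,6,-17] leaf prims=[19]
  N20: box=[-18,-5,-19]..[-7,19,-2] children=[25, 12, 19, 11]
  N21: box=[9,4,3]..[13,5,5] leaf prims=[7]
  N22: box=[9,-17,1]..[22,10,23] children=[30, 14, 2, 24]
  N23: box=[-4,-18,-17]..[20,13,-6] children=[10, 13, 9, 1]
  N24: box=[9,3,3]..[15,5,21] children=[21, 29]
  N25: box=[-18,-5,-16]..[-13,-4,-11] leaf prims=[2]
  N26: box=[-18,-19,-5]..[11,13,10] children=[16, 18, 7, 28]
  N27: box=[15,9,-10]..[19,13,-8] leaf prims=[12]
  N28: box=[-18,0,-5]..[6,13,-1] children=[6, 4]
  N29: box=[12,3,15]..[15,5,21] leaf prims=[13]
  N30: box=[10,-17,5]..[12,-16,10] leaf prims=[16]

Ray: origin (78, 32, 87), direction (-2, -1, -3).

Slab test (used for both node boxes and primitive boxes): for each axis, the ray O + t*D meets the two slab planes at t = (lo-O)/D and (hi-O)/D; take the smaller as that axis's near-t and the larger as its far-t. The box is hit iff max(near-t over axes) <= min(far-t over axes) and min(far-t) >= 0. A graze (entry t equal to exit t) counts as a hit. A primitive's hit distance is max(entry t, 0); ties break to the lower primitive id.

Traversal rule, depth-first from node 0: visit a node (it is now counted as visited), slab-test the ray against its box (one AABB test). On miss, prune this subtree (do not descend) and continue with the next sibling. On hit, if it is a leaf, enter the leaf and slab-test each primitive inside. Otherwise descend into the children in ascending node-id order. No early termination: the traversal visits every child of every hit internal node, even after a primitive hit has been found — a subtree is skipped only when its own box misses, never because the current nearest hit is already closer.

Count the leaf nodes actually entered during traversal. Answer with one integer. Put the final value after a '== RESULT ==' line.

Trace the traversal:
N0 x:[28,48] y:[13,51] z:[64/3,106/3] -> hit [28,106/3], descend [20, 22, 23, 26]
  N20 x:[85/2,48] y:[13,37] z:[89/3,106/3] -> miss, prune
  N22 x:[28,69/2] y:[22,49] z:[64/3,86/3] -> hit [28,86/3], descend [2, 14, 24, 30]
    N2 x:[63/2,32] y:[22,24] z:[83/3,86/3] -> miss, prune
    N14 x:[28,31] y:[38,49] z:[64/3,71/3] -> miss, prune
    N24 x:[63/2,69/2] y:[27,29] z:[22,28] -> miss, prune
    N30 x:[33,34] y:[48,49] z:[77/3,82/3] -> miss, prune
  N23 x:[29,41] y:[19,50] z:[31,104/3] -> hit [31,104/3], descend [1, 9, 10, 13]
    N1 x:[29,63/2] y:[19,32] z:[31,97/3] -> hit [31,63/2], descend [3, 27]
      N3 x:[29,63/2] y:[30,32] z:[31,32] -> hit [31,63/2] leaf, test {P17@t=31}
      N27 x:[59/2,63/2] y:[19,23] z:[95/3,97/3] -> miss, prune
    N9 x:[75/2,39] y:[22,23] z:[98/3,103/3] -> miss, prune
    N10 x:[63/2,67/2] y:[44,50] z:[97/3,33] -> miss, prune
    N13 x:[79/2,41] y:[29,34] z:[103/3,104/3] -> miss, prune
  N26 x:[67/2,48] y:[19,51] z:[77/3,92/3] -> miss, prune

order=[0, 20, 22, 2, 14, 24, 30, 23, 1, 3, 27, 9, 10, 13, 26]  |boxes|=15  |leaves|=1  hit=P17

== RESULT ==
1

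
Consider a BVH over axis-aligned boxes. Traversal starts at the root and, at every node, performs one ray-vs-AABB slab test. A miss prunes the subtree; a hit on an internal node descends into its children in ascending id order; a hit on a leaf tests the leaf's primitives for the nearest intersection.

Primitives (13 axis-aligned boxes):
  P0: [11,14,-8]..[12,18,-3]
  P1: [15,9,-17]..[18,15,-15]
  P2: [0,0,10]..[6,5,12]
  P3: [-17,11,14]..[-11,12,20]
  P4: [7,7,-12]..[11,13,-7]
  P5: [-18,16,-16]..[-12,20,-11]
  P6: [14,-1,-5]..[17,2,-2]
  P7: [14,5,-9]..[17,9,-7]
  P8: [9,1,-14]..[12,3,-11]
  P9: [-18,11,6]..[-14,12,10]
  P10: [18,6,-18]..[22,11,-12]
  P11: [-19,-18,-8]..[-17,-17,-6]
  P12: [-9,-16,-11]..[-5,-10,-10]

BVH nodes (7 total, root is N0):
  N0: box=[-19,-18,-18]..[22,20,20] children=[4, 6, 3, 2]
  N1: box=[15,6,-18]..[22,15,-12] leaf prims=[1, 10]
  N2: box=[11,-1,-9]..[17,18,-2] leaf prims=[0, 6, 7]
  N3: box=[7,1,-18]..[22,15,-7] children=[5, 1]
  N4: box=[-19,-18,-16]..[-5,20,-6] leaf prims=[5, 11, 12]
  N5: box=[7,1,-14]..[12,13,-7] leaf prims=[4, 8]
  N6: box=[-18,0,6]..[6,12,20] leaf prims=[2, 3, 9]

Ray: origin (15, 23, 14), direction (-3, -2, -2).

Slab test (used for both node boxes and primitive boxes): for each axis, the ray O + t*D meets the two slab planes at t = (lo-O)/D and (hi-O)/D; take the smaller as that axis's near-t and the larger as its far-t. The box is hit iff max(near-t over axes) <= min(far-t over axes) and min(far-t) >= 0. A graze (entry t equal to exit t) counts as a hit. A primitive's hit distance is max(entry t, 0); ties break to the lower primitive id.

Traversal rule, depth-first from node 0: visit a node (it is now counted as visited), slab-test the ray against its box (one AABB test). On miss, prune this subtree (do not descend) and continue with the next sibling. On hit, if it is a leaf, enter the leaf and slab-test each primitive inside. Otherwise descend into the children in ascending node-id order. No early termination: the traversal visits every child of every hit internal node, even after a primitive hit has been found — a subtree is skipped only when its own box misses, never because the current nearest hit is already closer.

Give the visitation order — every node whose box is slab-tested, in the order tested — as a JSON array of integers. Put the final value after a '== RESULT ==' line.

Walk:
N0 x:[-7/3,34/3] y:[3/2,41/2] z:[-3,16] -> hit [3/2,34/3], descend [2, 3, 4, 6]
  N2 x:[-2/3,4/3] y:[5/2,12] z:[8,23/2] -> miss, prune
  N3 x:[-7/3,8/3] y:[4,11] z:[21/2,16] -> miss, prune
  N4 x:[20/3,34/3] y:[3/2,41/2] z:[10,15] -> hit [10,34/3] leaf, test {P5(miss), P11(miss), P12(miss)}
  N6 x:[3,11] y:[11/2,23/2] z:[-3,4] -> miss, prune

5 AABB tests over nodes [0, 2, 3, 4, 6]; 1 leaf entered; closest miss.

== RESULT ==
[0, 2, 3, 4, 6]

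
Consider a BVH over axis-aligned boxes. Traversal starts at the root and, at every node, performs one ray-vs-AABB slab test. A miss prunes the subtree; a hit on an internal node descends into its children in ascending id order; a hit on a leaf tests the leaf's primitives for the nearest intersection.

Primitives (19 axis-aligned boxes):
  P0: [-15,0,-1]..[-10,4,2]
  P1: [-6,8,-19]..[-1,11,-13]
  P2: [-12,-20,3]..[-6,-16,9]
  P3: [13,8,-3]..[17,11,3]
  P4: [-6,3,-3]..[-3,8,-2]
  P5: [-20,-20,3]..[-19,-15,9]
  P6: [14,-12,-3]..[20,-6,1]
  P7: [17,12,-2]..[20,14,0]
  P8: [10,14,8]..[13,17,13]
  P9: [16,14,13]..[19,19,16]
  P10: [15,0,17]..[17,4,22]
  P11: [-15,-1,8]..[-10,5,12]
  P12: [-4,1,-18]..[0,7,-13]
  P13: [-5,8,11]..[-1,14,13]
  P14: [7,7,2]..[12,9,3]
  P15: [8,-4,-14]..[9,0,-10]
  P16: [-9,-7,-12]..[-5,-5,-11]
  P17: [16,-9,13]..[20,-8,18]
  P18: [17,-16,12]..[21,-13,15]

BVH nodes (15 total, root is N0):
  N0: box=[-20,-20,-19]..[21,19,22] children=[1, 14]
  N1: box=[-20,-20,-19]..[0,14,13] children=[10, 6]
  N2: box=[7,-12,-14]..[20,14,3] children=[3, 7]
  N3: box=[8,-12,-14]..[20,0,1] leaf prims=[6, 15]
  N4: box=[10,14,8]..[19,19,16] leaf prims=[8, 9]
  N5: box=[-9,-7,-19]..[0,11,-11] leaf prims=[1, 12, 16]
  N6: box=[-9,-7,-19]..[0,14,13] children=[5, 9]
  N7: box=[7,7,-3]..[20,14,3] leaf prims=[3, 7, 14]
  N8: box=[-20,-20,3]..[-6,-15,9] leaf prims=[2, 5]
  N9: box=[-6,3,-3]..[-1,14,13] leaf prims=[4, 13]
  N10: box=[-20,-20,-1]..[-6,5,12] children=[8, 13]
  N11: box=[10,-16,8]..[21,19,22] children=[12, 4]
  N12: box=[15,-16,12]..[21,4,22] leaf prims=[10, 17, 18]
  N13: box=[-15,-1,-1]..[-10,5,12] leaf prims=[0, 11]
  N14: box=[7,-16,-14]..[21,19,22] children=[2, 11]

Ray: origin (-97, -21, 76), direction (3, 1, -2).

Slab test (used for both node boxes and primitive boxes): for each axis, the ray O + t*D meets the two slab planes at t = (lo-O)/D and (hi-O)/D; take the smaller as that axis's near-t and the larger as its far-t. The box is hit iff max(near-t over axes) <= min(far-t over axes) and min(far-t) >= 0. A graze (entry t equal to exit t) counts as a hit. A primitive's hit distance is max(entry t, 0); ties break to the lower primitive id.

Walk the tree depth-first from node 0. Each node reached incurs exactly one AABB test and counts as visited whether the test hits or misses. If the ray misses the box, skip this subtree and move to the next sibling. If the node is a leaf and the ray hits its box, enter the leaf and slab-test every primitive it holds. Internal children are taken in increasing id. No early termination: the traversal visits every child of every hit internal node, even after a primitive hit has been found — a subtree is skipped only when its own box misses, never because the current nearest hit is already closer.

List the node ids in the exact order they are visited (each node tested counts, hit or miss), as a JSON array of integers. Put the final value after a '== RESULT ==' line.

Trace the traversal:
N0 x:[77/3,118/3] y:[1,40] z:[27,95/2] -> hit [27,118/3], descend [1, 14]
  N1 x:[77/3,97/3] y:[1,35] z:[63/2,95/2] -> hit [63/2,97/3], descend [6, 10]
    N6 x:[88/3,97/3] y:[14,35] z:[63/2,95/2] -> hit [63/2,97/3], descend [5, 9]
      N5 x:[88/3,97/3] y:[14,32] z:[87/2,95/2] -> miss, prune
      N9 x:[91/3,32] y:[24,35] z:[63/2,79/2] -> hit [63/2,32] leaf, test {P4(miss), P13@t=63/2}
    N10 x:[77/3,91/3] y:[1,26] z:[32,77/2] -> miss, prune
  N14 x:[104/3,118/3] y:[5,40] z:[27,45] -> hit [104/3,118/3], descend [2, 11]
    N2 x:[104/3,39] y:[9,35] z:[73/2,45] -> miss, prune
    N11 x:[107/3,118/3] y:[5,40] z:[27,34] -> miss, prune

Summary -> nodes [0, 1, 6, 5, 9, 10, 14, 2, 11]; box-tests=9; leaf-entries=1; first=P13

== RESULT ==
[0, 1, 6, 5, 9, 10, 14, 2, 11]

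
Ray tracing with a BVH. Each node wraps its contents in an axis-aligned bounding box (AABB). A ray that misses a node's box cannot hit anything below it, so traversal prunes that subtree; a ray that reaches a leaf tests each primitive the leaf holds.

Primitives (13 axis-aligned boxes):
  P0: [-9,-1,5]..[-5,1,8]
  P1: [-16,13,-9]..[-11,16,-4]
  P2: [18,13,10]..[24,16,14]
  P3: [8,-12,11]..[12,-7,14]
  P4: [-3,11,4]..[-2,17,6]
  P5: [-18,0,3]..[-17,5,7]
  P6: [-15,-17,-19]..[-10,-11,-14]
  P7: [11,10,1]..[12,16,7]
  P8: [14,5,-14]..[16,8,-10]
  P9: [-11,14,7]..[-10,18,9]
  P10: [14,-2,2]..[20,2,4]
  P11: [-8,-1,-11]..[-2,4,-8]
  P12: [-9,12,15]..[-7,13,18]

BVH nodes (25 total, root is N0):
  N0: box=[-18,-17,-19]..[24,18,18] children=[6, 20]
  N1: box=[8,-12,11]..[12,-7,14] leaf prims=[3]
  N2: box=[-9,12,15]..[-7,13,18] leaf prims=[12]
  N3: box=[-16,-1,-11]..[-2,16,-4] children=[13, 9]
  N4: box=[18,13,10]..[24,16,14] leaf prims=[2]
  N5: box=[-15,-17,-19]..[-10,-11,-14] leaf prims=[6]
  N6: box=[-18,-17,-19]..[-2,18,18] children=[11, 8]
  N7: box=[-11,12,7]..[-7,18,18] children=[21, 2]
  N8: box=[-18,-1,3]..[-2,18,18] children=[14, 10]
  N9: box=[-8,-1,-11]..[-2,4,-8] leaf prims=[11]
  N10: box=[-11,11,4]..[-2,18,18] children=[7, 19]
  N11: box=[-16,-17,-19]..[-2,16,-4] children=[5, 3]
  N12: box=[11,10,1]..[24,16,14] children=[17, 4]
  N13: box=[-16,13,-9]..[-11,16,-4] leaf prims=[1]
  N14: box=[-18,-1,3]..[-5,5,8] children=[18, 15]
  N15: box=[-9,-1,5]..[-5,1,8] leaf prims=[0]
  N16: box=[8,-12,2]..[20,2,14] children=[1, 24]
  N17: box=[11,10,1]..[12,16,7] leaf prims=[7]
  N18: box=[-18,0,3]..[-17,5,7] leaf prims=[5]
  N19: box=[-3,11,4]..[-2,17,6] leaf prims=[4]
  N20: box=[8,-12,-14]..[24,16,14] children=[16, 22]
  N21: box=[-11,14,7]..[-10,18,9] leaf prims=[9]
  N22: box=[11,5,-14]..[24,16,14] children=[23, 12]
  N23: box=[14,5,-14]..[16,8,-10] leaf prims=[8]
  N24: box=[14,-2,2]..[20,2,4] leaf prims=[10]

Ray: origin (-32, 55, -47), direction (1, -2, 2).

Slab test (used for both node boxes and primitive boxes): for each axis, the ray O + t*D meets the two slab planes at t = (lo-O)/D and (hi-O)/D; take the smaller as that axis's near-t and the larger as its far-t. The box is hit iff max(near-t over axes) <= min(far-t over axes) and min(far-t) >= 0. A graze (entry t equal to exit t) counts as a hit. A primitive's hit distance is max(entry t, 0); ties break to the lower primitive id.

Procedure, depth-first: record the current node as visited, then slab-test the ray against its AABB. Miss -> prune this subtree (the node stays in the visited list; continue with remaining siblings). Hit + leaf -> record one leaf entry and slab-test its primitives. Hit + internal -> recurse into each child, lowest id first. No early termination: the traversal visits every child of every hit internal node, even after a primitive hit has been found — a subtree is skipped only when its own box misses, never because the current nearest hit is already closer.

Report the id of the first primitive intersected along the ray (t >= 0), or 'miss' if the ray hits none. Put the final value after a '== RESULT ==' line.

Trace the traversal:
N0 x:[14,56] y:[37/2,36] z:[14,65/2] -> hit [37/2,65/2], descend [6, 20]
  N6 x:[14,30] y:[37/2,36] z:[14,65/2] -> hit [37/2,30], descend [8, 11]
    N8 x:[14,30] y:[37/2,28] z:[25,65/2] -> hit [25,28], descend [10, 14]
      N10 x:[21,30] y:[37/2,22] z:[51/2,65/2] -> miss, prune
      N14 x:[14,27] y:[25,28] z:[25,55/2] -> hit [25,27], descend [15, 18]
        N15 x:[23,27] y:[27,28] z:[26,55/2] -> hit [27,27] leaf, test {P0@t=27}
        N18 x:[14,15] y:[25,55/2] z:[25,27] -> miss, prune
    N11 x:[16,30] y:[39/2,36] z:[14,43/2] -> hit [39/2,43/2], descend [3, 5]
      N3 x:[16,30] y:[39/2,28] z:[18,43/2] -> hit [39/2,43/2], descend [9, 13]
        N9 x:[24,30] y:[51/2,28] z:[18,39/2] -> miss, prune
        N13 x:[16,21] y:[39/2,21] z:[19,43/2] -> hit [39/2,21] leaf, test {P1@t=39/2}
      N5 x:[17,22] y:[33,36] z:[14,33/2] -> miss, prune
  N20 x:[40,56] y:[39/2,67/2] z:[33/2,61/2] -> miss, prune

13 AABB tests over nodes [0, 6, 8, 10, 14, 15, 18, 11, 3, 9, 13, 5, 20]; 2 leaves entered; closest P1.

== RESULT ==
1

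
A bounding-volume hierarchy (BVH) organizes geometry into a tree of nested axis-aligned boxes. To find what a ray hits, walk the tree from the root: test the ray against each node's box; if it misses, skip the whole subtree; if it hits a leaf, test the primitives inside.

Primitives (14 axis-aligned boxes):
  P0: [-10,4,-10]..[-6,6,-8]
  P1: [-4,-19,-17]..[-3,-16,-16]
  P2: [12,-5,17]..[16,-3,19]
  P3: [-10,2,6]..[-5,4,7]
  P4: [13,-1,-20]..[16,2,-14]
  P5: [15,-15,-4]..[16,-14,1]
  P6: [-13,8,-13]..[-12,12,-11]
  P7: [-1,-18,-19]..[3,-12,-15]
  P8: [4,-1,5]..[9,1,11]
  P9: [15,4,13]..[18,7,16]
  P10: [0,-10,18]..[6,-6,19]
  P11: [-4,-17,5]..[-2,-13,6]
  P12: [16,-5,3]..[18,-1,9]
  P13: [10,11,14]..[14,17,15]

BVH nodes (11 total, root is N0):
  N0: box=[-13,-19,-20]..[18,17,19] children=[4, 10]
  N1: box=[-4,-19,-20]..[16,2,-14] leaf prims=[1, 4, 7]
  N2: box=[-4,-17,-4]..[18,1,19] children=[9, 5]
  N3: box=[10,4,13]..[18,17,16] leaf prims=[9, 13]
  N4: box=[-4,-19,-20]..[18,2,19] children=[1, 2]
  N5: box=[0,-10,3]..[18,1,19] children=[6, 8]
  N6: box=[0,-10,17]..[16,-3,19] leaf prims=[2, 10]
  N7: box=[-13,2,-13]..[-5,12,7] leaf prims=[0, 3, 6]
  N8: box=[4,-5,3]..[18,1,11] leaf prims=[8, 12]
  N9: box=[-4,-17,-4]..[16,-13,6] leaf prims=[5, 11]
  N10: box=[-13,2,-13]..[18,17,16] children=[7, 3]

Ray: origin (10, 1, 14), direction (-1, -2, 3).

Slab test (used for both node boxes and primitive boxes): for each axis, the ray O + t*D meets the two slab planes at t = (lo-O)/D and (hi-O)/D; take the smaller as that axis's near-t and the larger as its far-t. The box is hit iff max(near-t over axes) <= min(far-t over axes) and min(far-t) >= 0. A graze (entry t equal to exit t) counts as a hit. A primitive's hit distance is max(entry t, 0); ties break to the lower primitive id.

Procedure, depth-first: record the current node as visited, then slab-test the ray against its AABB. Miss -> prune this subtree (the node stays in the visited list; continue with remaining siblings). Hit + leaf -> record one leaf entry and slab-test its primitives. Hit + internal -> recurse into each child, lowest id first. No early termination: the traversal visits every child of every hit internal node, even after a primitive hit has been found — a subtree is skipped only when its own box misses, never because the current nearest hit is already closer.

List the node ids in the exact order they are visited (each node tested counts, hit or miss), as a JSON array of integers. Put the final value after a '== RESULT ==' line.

Walk:
N0 x:[-8,23] y:[-8,10] z:[-34/3,5/3] -> hit [-8,5/3], descend [4, 10]
  N4 x:[-8,14] y:[-1/2,10] z:[-34/3,5/3] -> hit [-1/2,5/3], descend [1, 2]
    N1 x:[-6,14] y:[-1/2,10] z:[-34/3,-28/3] -> miss, prune
    N2 x:[-8,14] y:[0,9] z:[-6,5/3] -> hit [0,5/3], descend [5, 9]
      N5 x:[-8,10] y:[0,11/2] z:[-11/3,5/3] -> hit [0,5/3], descend [6, 8]
        N6 x:[-6,10] y:[2,11/2] z:[1,5/3] -> miss, prune
        N8 x:[-8,6] y:[0,3] z:[-11/3,-1] -> miss, prune
      N9 x:[-6,14] y:[7,9] z:[-6,-8/3] -> miss, prune
  N10 x:[-8,23] y:[-8,-1/2] z:[-9,2/3] -> miss, prune

Visited [0, 4, 1, 2, 5, 6, 8, 9, 10]. Tests: 9 box, 0 leaf. Nearest: miss.

== RESULT ==
[0, 4, 1, 2, 5, 6, 8, 9, 10]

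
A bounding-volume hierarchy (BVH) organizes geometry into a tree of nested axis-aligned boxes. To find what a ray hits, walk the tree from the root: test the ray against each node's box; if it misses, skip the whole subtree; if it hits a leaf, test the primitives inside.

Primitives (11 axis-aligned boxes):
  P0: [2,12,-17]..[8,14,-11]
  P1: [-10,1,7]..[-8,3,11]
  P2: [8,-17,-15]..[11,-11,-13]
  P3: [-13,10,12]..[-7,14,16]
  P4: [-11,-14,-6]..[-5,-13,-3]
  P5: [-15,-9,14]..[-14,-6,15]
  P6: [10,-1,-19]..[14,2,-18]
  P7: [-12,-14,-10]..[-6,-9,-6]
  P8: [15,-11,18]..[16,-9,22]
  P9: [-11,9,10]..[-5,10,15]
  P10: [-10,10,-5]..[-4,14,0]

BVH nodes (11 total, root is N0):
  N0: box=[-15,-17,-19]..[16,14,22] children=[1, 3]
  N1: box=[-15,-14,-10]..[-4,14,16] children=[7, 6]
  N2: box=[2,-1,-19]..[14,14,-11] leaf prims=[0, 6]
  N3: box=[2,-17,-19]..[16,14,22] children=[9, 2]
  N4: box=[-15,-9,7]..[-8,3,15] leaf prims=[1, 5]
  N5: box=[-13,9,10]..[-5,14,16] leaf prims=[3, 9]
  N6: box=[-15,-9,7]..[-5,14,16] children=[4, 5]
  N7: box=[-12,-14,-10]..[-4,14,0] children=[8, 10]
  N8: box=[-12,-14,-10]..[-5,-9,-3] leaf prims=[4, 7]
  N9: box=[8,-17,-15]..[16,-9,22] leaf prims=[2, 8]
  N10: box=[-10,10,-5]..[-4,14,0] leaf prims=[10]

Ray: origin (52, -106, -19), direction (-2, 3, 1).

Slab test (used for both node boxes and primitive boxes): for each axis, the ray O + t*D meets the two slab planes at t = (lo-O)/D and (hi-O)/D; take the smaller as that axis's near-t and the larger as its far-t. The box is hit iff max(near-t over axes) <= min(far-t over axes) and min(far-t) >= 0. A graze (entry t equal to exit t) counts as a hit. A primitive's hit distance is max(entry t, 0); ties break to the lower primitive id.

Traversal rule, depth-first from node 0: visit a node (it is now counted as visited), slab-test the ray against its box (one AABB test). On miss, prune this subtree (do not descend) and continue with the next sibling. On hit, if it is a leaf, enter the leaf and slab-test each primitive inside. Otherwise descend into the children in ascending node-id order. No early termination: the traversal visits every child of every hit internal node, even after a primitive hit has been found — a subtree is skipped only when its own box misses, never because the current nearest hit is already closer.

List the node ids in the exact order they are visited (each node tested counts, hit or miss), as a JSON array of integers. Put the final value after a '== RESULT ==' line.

Walk:
N0 x:[18,67/2] y:[89/3,40] z:[0,41] -> hit [89/3,67/2], descend [1, 3]
  N1 x:[28,67/2] y:[92/3,40] z:[9,35] -> hit [92/3,67/2], descend [6, 7]
    N6 x:[57/2,67/2] y:[97/3,40] z:[26,35] -> hit [97/3,67/2], descend [4, 5]
      N4 x:[30,67/2] y:[97/3,109/3] z:[26,34] -> hit [97/3,67/2] leaf, test {P1(miss), P5@t=33}
      N5 x:[57/2,65/2] y:[115/3,40] z:[29,35] -> miss, prune
    N7 x:[28,32] y:[92/3,40] z:[9,19] -> miss, prune
  N3 x:[18,25] y:[89/3,40] z:[0,41] -> miss, prune

Visited [0, 1, 6, 4, 5, 7, 3]. Tests: 7 box, 1 leaf. Nearest: P5.

== RESULT ==
[0, 1, 6, 4, 5, 7, 3]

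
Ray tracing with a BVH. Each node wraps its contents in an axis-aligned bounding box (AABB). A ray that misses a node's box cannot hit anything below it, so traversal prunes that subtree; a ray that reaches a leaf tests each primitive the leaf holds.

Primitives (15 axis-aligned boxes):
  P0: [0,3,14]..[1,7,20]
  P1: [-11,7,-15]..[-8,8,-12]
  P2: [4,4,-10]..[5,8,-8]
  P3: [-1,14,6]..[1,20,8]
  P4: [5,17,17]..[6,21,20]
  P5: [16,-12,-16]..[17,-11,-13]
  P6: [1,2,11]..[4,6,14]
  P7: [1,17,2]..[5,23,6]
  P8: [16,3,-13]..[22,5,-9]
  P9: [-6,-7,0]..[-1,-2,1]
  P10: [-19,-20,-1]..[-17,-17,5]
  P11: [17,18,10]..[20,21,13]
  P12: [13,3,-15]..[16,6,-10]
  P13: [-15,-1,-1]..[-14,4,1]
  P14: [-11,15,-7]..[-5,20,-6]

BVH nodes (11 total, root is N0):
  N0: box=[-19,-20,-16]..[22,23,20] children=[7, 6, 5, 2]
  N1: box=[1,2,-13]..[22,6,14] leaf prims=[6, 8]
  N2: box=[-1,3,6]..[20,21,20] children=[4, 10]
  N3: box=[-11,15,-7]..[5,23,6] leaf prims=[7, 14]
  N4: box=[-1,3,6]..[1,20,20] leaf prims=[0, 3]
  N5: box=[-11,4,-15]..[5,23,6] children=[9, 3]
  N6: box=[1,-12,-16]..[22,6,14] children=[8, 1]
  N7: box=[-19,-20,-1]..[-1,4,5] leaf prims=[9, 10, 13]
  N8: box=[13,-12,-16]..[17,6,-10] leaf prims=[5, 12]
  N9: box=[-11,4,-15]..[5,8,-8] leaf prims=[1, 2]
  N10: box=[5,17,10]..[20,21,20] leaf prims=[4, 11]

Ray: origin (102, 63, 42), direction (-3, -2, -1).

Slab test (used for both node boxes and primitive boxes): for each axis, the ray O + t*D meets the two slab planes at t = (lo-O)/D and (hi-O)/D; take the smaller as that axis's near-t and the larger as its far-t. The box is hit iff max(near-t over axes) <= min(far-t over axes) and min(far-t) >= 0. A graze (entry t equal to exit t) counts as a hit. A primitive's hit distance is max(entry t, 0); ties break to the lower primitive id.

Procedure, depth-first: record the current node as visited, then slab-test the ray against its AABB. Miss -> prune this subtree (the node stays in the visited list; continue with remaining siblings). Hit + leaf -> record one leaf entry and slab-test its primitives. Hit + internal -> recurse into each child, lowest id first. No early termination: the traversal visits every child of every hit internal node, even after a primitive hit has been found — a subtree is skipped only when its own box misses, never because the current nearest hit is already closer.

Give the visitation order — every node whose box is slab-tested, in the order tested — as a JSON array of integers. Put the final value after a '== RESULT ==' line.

Trace the traversal:
N0 x:[80/3,121/3] y:[20,83/2] z:[22,58] -> hit [80/3,121/3], descend [2, 5, 6, 7]
  N2 x:[82/3,103/3] y:[21,30] z:[22,36] -> hit [82/3,30], descend [4, 10]
    N4 x:[101/3,103/3] y:[43/2,30] z:[22,36] -> miss, prune
    N10 x:[82/3,97/3] y:[21,23] z:[22,32] -> miss, prune
  N5 x:[97/3,113/3] y:[20,59/2] z:[36,57] -> miss, prune
  N6 x:[80/3,101/3] y:[57/2,75/2] z:[28,58] -> hit [57/2,101/3], descend [1, 8]
    N1 x:[80/3,101/3] y:[57/2,61/2] z:[28,55] -> hit [57/2,61/2] leaf, test {P6(miss), P8(miss)}
    N8 x:[85/3,89/3] y:[57/2,75/2] z:[52,58] -> miss, prune
  N7 x:[103/3,121/3] y:[59/2,83/2] z:[37,43] -> hit [37,121/3] leaf, test {P9(miss), P10@t=40, P13(miss)}

Summary -> nodes [0, 2, 4, 10, 5, 6, 1, 8, 7]; box-tests=9; leaf-entries=2; first=P10

== RESULT ==
[0, 2, 4, 10, 5, 6, 1, 8, 7]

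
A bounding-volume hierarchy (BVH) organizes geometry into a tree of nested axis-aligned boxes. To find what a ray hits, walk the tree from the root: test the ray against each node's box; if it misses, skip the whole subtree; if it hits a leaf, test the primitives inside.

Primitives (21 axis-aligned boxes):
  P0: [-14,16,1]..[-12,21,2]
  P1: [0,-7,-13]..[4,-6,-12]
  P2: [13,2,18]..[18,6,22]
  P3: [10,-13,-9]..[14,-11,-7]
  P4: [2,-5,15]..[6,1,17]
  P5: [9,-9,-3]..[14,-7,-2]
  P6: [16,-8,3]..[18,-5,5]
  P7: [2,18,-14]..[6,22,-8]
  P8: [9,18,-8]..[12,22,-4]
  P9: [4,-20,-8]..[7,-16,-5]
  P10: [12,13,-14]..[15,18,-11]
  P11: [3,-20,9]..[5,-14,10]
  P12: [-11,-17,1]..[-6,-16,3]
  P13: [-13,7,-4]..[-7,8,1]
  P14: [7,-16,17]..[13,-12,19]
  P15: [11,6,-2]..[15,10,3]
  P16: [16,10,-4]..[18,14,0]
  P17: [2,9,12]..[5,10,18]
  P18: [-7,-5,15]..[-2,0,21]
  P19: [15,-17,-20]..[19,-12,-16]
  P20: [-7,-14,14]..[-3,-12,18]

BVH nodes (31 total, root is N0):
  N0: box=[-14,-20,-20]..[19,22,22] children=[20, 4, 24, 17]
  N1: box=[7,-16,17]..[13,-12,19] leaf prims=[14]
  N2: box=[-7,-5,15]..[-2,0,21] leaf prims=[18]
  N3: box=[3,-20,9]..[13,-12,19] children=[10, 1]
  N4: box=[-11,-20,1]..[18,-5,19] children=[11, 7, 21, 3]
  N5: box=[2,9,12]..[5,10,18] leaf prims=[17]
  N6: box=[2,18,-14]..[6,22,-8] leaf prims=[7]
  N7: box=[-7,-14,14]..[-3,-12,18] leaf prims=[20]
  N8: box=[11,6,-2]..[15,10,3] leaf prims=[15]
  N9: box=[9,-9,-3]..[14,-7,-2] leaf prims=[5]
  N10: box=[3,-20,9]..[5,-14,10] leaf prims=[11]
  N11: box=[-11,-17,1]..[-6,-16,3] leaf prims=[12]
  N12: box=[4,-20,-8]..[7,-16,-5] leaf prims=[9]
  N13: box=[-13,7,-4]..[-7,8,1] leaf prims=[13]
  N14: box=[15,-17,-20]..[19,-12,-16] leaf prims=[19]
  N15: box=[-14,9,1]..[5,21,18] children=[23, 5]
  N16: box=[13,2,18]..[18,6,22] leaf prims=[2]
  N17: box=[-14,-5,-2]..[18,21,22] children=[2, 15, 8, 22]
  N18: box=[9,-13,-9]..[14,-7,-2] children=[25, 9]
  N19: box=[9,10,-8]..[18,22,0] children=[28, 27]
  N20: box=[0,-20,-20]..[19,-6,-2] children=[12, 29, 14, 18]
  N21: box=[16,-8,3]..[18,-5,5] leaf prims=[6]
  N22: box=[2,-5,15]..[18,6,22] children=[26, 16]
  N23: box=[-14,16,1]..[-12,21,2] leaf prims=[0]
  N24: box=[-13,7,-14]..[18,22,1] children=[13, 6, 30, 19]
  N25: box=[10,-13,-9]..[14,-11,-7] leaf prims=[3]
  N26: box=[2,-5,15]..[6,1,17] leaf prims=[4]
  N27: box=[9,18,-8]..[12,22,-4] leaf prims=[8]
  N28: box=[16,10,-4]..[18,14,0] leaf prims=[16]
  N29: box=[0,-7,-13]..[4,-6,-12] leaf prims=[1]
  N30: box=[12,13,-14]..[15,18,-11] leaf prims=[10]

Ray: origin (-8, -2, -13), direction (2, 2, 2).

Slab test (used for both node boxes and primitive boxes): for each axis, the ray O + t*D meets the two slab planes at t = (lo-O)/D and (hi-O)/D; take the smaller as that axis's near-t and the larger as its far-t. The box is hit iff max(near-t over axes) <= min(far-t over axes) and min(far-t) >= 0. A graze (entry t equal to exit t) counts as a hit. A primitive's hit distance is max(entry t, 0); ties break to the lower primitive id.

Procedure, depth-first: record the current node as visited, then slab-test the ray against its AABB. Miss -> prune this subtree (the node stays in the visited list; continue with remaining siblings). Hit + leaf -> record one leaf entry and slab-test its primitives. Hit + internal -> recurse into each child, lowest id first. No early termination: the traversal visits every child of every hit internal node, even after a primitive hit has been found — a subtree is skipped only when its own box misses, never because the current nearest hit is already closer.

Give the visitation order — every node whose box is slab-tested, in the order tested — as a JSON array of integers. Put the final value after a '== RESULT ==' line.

Traverse from the root:
N0 x:[-3,27/2] y:[-9,12] z:[-7/2,35/2] -> hit [-3,12], descend [4, 17, 20, 24]
  N4 x:[-3/2,13] y:[-9,-3/2] z:[7,16] -> miss, prune
  N17 x:[-3,13] y:[-3/2,23/2] z:[11/2,35/2] -> hit [11/2,23/2], descend [2, 8, 15, 22]
    N2 x:[1/2,3] y:[-3/2,1] z:[14,17] -> miss, prune
    N8 x:[19/2,23/2] y:[4,6] z:[11/2,8] -> miss, prune
    N15 x:[-3,13/2] y:[11/2,23/2] z:[7,31/2] -> miss, prune
    N22 x:[5,13] y:[-3/2,4] z:[14,35/2] -> miss, prune
  N20 x:[4,27/2] y:[-9,-2] z:[-7/2,11/2] -> miss, prune
  N24 x:[-5/2,13] y:[9/2,12] z:[-1/2,7] -> hit [9/2,7], descend [6, 13, 19, 30]
    N6 x:[5,7] y:[10,12] z:[-1/2,5/2] -> miss, prune
    N13 x:[-5/2,1/2] y:[9/2,5] z:[9/2,7] -> miss, prune
    N19 x:[17/2,13] y:[6,12] z:[5/2,13/2] -> miss, prune
    N30 x:[10,23/2] y:[15/2,10] z:[-1/2,1] -> miss, prune

13 AABB tests over nodes [0, 4, 17, 2, 8, 15, 22, 20, 24, 6, 13, 19, 30]; 0 leaves entered; closest miss.

== RESULT ==
[0, 4, 17, 2, 8, 15, 22, 20, 24, 6, 13, 19, 30]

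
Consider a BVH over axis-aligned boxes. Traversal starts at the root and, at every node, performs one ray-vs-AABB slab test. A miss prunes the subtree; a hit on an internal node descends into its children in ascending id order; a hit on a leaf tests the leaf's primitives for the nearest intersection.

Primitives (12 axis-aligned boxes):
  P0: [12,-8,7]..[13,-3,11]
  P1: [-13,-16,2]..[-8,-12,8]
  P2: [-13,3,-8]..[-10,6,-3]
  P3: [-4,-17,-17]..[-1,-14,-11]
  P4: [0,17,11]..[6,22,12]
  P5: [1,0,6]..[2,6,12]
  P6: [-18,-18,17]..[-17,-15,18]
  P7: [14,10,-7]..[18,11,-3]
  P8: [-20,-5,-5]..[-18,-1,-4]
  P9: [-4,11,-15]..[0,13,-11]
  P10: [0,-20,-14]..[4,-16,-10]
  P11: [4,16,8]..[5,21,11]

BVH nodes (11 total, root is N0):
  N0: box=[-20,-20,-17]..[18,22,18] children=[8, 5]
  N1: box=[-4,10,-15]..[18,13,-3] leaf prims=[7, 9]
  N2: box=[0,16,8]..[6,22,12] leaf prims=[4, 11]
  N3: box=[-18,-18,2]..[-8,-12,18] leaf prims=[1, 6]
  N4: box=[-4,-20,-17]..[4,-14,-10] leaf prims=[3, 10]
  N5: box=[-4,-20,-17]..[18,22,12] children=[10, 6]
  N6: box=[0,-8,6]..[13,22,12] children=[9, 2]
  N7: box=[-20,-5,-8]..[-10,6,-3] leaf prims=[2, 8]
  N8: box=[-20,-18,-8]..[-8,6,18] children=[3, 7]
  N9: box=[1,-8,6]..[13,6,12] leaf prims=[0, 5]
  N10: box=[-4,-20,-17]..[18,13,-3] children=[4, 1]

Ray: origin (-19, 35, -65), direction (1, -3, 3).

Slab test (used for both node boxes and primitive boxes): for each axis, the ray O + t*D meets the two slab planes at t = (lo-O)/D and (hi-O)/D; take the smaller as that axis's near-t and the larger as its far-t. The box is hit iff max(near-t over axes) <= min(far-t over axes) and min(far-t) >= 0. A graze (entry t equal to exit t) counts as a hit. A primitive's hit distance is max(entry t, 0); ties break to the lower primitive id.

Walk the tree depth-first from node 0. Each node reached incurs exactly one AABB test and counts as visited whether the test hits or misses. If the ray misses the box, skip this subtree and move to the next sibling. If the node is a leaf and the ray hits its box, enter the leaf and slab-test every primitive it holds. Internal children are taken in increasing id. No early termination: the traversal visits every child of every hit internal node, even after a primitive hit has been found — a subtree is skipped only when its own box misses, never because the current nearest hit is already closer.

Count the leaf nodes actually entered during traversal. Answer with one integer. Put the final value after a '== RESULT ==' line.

Traverse from the root:
N0 x:[-1,37] y:[13/3,55/3] z:[16,83/3] -> hit [16,55/3], descend [5, 8]
  N5 x:[15,37] y:[13/3,55/3] z:[16,77/3] -> hit [16,55/3], descend [6, 10]
    N6 x:[19,32] y:[13/3,43/3] z:[71/3,77/3] -> miss, prune
    N10 x:[15,37] y:[22/3,55/3] z:[16,62/3] -> hit [16,55/3], descend [1, 4]
      N1 x:[15,37] y:[22/3,25/3] z:[50/3,62/3] -> miss, prune
      N4 x:[15,23] y:[49/3,55/3] z:[16,55/3] -> hit [49/3,55/3] leaf, test {P3@t=49/3, P10(miss)}
  N8 x:[-1,11] y:[29/3,53/3] z:[19,83/3] -> miss, prune

Visited [0, 5, 6, 10, 1, 4, 8]. Tests: 7 box, 1 leaf. Nearest: P3.

== RESULT ==
1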